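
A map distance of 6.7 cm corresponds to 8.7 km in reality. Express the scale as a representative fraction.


ground = 8.7 km = 870000 cm; RF denominator = ground / map = 870000 / 6.7 ≈ 129851; RF = 1:129851

1:129851


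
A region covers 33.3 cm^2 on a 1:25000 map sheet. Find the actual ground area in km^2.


ground_area = 33.3 * (25000/100)^2 = 2081250.0 m^2 = 2.08125 km^2 ≈ 2.081 km^2

2.081 km^2


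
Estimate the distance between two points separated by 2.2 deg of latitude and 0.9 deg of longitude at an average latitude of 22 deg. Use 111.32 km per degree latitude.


dlat_km = 2.2 * 111.32 = 244.904
dlon_km = 0.9 * 111.32 * cos(22) ≈ 92.893
dist = sqrt(244.904^2 + 92.893^2) ≈ 261.9 km

261.9 km


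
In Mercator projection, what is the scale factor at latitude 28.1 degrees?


SF = 1 / cos(28.1) = 1 / 0.882127 = 1.134

1.134


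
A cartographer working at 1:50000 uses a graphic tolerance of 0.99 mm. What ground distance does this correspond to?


ground = 0.99 mm * 50000 / 1000 = 49.5 m

49.5 m


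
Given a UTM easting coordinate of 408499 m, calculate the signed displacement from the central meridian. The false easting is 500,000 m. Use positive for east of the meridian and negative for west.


displacement = 408499 - 500000 = -91501 m

-91501 m


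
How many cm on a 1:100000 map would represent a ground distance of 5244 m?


map_cm = 5244 * 100 / 100000 = 5.244 cm ≈ 5.24 cm

5.24 cm


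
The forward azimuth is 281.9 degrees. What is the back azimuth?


back azimuth = (281.9 + 180) mod 360 = 101.9 degrees

101.9 degrees


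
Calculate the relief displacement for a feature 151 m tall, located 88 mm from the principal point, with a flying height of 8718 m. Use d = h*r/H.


d = h * r / H = 151 * 88 / 8718 = 1.52 mm

1.52 mm


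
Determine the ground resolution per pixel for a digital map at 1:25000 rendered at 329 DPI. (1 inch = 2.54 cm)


pixel_cm = 2.54 / 329 ≈ 0.00772 cm
ground = pixel_cm * 25000 / 100 = 2.54 * 25000 / (329 * 100) = 63500 / 32900 ≈ 1.93 m

1.93 m


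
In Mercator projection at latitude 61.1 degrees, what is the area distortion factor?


area_distortion = 1/cos^2(61.1) = 4.282

4.282


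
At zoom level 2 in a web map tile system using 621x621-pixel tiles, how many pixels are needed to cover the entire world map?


tiles per axis = 2^2 = 4
total tiles = 4^2 = 16
pixels per axis = 4 * 621 = 2484
total pixels = 2484^2 = 6170256

6170256 pixels


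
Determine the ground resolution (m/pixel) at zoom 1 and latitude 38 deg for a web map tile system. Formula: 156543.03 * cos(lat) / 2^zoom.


res = 156543.03 * cos(38) / 2^1 = 156543.03 * 0.78801075 / 2 = 61678.8 m/pixel

61678.8 m/pixel


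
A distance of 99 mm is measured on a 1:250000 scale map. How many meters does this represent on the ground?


ground = 99 mm * 250000 / 1000 = 24750.0 m

24750.0 m


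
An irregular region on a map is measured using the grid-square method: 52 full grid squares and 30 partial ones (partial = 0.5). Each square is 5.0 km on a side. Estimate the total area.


effective squares = 52 + 30 * 0.5 = 67.0
area = 67.0 * 25.0 = 1675.0 km^2

1675.0 km^2


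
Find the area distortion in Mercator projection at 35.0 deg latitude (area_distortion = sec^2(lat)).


area_distortion = 1/cos^2(35.0) = 1.49

1.49


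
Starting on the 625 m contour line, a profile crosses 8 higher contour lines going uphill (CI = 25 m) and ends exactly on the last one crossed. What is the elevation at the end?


elevation = 625 + 8 * 25 = 825 m

825 m


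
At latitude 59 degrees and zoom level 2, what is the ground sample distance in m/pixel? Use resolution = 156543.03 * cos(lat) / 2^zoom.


res = 156543.03 * cos(59) / 2^2 = 156543.03 * 0.51503807 / 4 = 20156.41 m/pixel

20156.41 m/pixel


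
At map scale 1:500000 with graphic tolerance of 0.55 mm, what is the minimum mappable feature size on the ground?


ground = 0.55 mm * 500000 / 1000 = 275.0 m

275.0 m


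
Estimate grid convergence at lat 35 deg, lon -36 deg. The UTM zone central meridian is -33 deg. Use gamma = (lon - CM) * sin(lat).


gamma = (-36 - -33) * sin(35) = -3 * 0.573576 = -1.721 degrees

-1.721 degrees


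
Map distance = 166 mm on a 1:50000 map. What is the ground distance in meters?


ground = 166 mm * 50000 / 1000 = 8300.0 m

8300.0 m


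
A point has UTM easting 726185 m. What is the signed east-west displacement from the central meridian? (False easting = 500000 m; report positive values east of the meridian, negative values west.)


displacement = 726185 - 500000 = 226185 m

226185 m


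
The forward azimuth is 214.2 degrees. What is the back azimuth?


back azimuth = (214.2 + 180) mod 360 = 34.2 degrees

34.2 degrees


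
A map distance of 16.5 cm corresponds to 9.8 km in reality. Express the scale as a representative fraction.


ground = 9.8 km = 980000 cm; RF denominator = ground / map = 980000 / 16.5 ≈ 59394; RF = 1:59394

1:59394


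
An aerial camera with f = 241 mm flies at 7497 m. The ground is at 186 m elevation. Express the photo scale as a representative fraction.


scale = f / (H - h) = 241 mm / 7311 m = 241 / 7311000 = 1:30336

1:30336


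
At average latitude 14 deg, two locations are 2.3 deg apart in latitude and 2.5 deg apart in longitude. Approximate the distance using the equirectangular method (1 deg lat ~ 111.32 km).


dlat_km = 2.3 * 111.32 = 256.036
dlon_km = 2.5 * 111.32 * cos(14) ≈ 270.033
dist = sqrt(256.036^2 + 270.033^2) ≈ 372.1 km

372.1 km


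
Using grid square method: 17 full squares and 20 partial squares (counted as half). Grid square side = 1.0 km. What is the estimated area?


effective squares = 17 + 20 * 0.5 = 27.0
area = 27.0 * 1.0 = 27.0 km^2

27.0 km^2


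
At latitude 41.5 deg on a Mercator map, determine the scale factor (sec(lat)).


SF = 1 / cos(41.5) = 1 / 0.748956 = 1.335

1.335


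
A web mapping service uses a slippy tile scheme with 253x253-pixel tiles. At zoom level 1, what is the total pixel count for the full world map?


tiles per axis = 2^1 = 2
total tiles = 2^2 = 4
pixels per axis = 2 * 253 = 506
total pixels = 506^2 = 256036

256036 pixels


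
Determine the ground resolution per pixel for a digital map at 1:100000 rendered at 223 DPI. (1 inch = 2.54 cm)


pixel_cm = 2.54 / 223 ≈ 0.01139 cm
ground = pixel_cm * 100000 / 100 = 2.54 * 100000 / (223 * 100) = 254000 / 22300 ≈ 11.39 m

11.39 m


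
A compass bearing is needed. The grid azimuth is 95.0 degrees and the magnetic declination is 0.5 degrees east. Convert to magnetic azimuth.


magnetic azimuth = grid azimuth - declination (east +ve)
mag_az = 95.0 - 0.5 = 94.5 degrees

94.5 degrees


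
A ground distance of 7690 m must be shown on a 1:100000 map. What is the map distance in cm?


map_cm = 7690 * 100 / 100000 = 7.69 cm

7.69 cm


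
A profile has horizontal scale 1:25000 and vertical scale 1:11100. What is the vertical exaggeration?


VE = horizontal_scale / vertical_scale = 25000 / 11100 ≈ 2.3

2.3x


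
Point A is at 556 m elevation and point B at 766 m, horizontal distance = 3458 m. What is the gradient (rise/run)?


gradient = (766 - 556) / 3458 = 210 / 3458 = 0.0607

0.0607


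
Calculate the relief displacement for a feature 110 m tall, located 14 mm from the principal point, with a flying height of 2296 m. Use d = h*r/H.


d = h * r / H = 110 * 14 / 2296 = 0.67 mm

0.67 mm


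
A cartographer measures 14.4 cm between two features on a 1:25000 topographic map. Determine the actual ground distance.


ground = 14.4 cm * 25000 / 100 = 3600.0 m = 3.6 km

3.6 km


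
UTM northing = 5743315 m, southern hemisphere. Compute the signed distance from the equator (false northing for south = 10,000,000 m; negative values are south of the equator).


For southern: actual = 5743315 - 10000000 = -4256685 m

-4256685 m


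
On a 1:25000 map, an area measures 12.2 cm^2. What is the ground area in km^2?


ground_area = 12.2 * (25000/100)^2 = 762500.0 m^2 = 0.7625 km^2 ≈ 0.763 km^2

0.763 km^2


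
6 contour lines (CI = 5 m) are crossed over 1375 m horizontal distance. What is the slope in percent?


elevation change = 6 * 5 = 30 m
slope = 30 / 1375 * 100 = 2.2%

2.2%


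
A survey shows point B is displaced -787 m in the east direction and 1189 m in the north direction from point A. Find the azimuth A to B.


az = atan2(-787, 1189) = -33.5 deg
adjusted to 0-360: 326.5 degrees

326.5 degrees


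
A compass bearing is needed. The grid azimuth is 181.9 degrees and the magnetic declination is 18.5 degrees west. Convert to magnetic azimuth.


magnetic azimuth = grid azimuth - declination (east +ve)
mag_az = 181.9 - -18.5 = 200.4 degrees

200.4 degrees


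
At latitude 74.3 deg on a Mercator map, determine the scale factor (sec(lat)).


SF = 1 / cos(74.3) = 1 / 0.2706 = 3.695

3.695


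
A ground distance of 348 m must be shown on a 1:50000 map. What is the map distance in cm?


map_cm = 348 * 100 / 50000 = 0.696 cm ≈ 0.7 cm

0.7 cm


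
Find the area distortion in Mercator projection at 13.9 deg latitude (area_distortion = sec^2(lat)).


area_distortion = 1/cos^2(13.9) = 1.061

1.061


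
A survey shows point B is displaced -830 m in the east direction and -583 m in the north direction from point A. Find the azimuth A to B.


az = atan2(-830, -583) = -125.1 deg
adjusted to 0-360: 234.9 degrees

234.9 degrees


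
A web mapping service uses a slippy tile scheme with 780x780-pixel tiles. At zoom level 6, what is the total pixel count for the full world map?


tiles per axis = 2^6 = 64
total tiles = 64^2 = 4096
pixels per axis = 64 * 780 = 49920
total pixels = 49920^2 = 2492006400

2492006400 pixels


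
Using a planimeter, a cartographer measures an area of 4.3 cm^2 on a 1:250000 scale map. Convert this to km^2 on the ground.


ground_area = 4.3 * (250000/100)^2 = 26875000.0 m^2 = 26.875 km^2

26.875 km^2


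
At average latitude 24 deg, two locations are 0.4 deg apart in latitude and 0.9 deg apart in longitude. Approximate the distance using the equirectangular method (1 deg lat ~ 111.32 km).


dlat_km = 0.4 * 111.32 = 44.528
dlon_km = 0.9 * 111.32 * cos(24) ≈ 91.526
dist = sqrt(44.528^2 + 91.526^2) ≈ 101.8 km

101.8 km


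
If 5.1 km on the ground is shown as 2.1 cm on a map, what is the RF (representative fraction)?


ground = 5.1 km = 510000 cm; RF denominator = ground / map = 510000 / 2.1 ≈ 242857; RF = 1:242857

1:242857


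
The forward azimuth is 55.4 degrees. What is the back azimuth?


back azimuth = (55.4 + 180) mod 360 = 235.4 degrees

235.4 degrees


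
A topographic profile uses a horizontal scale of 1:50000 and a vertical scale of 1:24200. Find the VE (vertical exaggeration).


VE = horizontal_scale / vertical_scale = 50000 / 24200 ≈ 2.1

2.1x


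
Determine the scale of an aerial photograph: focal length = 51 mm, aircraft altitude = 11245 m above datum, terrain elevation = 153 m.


scale = f / (H - h) = 51 mm / 11092 m = 51 / 11092000 = 1:217490

1:217490


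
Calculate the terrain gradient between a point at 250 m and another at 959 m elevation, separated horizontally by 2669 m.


gradient = (959 - 250) / 2669 = 709 / 2669 = 0.2656

0.2656


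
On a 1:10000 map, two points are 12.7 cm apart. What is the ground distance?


ground = 12.7 cm * 10000 / 100 = 1270.0 m = 1.27 km

1.27 km


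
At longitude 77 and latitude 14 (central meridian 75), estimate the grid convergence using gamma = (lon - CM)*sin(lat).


gamma = (77 - 75) * sin(14) = 2 * 0.241922 = 0.484 degrees

0.484 degrees


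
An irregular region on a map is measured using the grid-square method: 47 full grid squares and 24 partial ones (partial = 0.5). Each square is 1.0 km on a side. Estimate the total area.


effective squares = 47 + 24 * 0.5 = 59.0
area = 59.0 * 1.0 = 59.0 km^2

59.0 km^2


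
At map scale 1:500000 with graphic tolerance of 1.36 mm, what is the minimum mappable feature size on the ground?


ground = 1.36 mm * 500000 / 1000 = 680.0 m

680.0 m


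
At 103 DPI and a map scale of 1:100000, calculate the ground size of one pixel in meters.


pixel_cm = 2.54 / 103 ≈ 0.02466 cm
ground = pixel_cm * 100000 / 100 = 2.54 * 100000 / (103 * 100) = 254000 / 10300 ≈ 24.66 m

24.66 m


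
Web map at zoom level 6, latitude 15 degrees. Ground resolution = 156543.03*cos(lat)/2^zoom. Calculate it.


res = 156543.03 * cos(15) / 2^6 = 156543.03 * 0.96592583 / 64 = 2362.64 m/pixel

2362.64 m/pixel


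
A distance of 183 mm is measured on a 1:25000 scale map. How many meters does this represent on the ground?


ground = 183 mm * 25000 / 1000 = 4575.0 m

4575.0 m


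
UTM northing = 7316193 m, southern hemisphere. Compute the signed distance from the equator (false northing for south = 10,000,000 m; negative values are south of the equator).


For southern: actual = 7316193 - 10000000 = -2683807 m

-2683807 m


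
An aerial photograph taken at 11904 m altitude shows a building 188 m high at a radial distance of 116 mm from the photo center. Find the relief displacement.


d = h * r / H = 188 * 116 / 11904 = 1.83 mm

1.83 mm


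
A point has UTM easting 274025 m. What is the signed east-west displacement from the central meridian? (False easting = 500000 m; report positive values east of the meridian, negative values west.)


displacement = 274025 - 500000 = -225975 m

-225975 m


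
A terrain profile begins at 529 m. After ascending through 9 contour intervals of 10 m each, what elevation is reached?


elevation = 529 + 9 * 10 = 619 m

619 m


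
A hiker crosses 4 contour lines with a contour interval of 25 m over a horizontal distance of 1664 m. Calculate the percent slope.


elevation change = 4 * 25 = 100 m
slope = 100 / 1664 * 100 = 6.0%

6.0%


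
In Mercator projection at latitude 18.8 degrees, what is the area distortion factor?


area_distortion = 1/cos^2(18.8) = 1.116

1.116


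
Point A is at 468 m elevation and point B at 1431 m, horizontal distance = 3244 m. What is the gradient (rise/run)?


gradient = (1431 - 468) / 3244 = 963 / 3244 = 0.2969

0.2969


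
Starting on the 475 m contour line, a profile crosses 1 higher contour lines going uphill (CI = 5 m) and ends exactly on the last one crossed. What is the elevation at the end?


elevation = 475 + 1 * 5 = 480 m

480 m


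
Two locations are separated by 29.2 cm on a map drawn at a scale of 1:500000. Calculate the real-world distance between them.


ground = 29.2 cm * 500000 / 100 = 146000.0 m = 146.0 km

146.0 km


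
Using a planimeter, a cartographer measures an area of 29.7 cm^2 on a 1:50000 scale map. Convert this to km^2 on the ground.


ground_area = 29.7 * (50000/100)^2 = 7425000.0 m^2 = 7.425 km^2

7.425 km^2


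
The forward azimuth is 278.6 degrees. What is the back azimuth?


back azimuth = (278.6 + 180) mod 360 = 98.6 degrees

98.6 degrees


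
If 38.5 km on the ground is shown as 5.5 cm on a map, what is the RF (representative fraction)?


ground = 38.5 km = 3850000 cm; RF denominator = ground / map = 3850000 / 5.5 = 700000; RF = 1:700000

1:700000


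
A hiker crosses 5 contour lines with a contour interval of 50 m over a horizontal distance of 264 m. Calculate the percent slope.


elevation change = 5 * 50 = 250 m
slope = 250 / 264 * 100 = 94.7%

94.7%


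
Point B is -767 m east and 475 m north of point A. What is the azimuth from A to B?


az = atan2(-767, 475) = -58.2 deg
adjusted to 0-360: 301.8 degrees

301.8 degrees


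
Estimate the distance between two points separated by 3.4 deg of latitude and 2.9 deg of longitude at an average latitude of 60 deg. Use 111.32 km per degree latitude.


dlat_km = 3.4 * 111.32 = 378.488
dlon_km = 2.9 * 111.32 * cos(60) ≈ 161.414
dist = sqrt(378.488^2 + 161.414^2) ≈ 411.5 km

411.5 km


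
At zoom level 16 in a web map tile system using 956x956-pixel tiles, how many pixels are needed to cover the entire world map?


tiles per axis = 2^16 = 65536
total tiles = 65536^2 = 4294967296
pixels per axis = 65536 * 956 = 62652416
total pixels = 62652416^2 = 3925325230637056

3925325230637056 pixels


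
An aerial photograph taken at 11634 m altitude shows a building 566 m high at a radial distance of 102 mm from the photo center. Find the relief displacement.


d = h * r / H = 566 * 102 / 11634 = 4.96 mm

4.96 mm


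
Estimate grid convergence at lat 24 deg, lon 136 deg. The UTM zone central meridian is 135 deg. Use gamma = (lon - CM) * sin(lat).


gamma = (136 - 135) * sin(24) = 1 * 0.406737 = 0.407 degrees

0.407 degrees


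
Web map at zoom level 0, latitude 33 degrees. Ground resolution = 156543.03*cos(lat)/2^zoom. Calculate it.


res = 156543.03 * cos(33) / 2^0 = 156543.03 * 0.83867057 / 1 = 131288.03 m/pixel

131288.03 m/pixel


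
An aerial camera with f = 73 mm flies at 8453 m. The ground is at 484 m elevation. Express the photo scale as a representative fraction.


scale = f / (H - h) = 73 mm / 7969 m = 73 / 7969000 = 1:109164

1:109164


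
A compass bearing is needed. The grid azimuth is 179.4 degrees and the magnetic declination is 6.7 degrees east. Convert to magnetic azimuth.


magnetic azimuth = grid azimuth - declination (east +ve)
mag_az = 179.4 - 6.7 = 172.7 degrees

172.7 degrees


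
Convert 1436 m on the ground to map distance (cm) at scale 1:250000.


map_cm = 1436 * 100 / 250000 = 0.5744 cm ≈ 0.57 cm

0.57 cm


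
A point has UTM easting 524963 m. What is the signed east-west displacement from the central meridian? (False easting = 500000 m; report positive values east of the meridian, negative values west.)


displacement = 524963 - 500000 = 24963 m

24963 m


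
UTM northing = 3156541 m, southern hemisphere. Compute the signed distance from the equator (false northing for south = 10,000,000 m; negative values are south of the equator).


For southern: actual = 3156541 - 10000000 = -6843459 m

-6843459 m


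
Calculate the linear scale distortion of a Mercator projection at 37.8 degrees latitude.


SF = 1 / cos(37.8) = 1 / 0.790155 = 1.266

1.266


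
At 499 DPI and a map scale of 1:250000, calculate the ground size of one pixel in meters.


pixel_cm = 2.54 / 499 ≈ 0.00509 cm
ground = pixel_cm * 250000 / 100 = 2.54 * 250000 / (499 * 100) = 635000 / 49900 ≈ 12.73 m

12.73 m


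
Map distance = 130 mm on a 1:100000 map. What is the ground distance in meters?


ground = 130 mm * 100000 / 1000 = 13000.0 m

13000.0 m


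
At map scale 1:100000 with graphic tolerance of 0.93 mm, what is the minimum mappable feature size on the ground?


ground = 0.93 mm * 100000 / 1000 = 93.0 m

93.0 m


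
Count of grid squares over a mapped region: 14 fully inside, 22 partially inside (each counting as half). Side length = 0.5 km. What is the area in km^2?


effective squares = 14 + 22 * 0.5 = 25.0
area = 25.0 * 0.25 = 6.25 km^2

6.25 km^2


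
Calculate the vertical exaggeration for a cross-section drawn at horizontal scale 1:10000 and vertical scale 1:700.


VE = horizontal_scale / vertical_scale = 10000 / 700 ≈ 14.3

14.3x


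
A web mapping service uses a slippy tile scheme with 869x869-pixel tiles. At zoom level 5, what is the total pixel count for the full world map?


tiles per axis = 2^5 = 32
total tiles = 32^2 = 1024
pixels per axis = 32 * 869 = 27808
total pixels = 27808^2 = 773284864

773284864 pixels


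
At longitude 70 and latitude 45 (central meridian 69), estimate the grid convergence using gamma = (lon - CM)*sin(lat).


gamma = (70 - 69) * sin(45) = 1 * 0.707107 = 0.707 degrees

0.707 degrees


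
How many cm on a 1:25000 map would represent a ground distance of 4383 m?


map_cm = 4383 * 100 / 25000 = 17.532 cm ≈ 17.53 cm

17.53 cm


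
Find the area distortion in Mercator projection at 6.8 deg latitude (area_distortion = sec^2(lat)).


area_distortion = 1/cos^2(6.8) = 1.014

1.014


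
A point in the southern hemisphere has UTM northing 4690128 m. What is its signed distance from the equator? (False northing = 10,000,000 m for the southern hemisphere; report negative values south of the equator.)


For southern: actual = 4690128 - 10000000 = -5309872 m

-5309872 m


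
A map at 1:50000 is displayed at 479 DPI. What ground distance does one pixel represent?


pixel_cm = 2.54 / 479 ≈ 0.005303 cm
ground = pixel_cm * 50000 / 100 = 2.54 * 50000 / (479 * 100) = 127000 / 47900 ≈ 2.65 m

2.65 m


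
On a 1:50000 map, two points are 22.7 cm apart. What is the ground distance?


ground = 22.7 cm * 50000 / 100 = 11350.0 m = 11.35 km

11.35 km


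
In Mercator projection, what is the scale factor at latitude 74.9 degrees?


SF = 1 / cos(74.9) = 1 / 0.260505 = 3.839

3.839


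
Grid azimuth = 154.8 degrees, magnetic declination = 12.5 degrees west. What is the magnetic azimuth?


magnetic azimuth = grid azimuth - declination (east +ve)
mag_az = 154.8 - -12.5 = 167.3 degrees

167.3 degrees


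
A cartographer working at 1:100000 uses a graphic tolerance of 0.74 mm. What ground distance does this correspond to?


ground = 0.74 mm * 100000 / 1000 = 74.0 m

74.0 m


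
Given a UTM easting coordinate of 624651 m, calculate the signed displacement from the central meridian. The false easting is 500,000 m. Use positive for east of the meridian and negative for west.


displacement = 624651 - 500000 = 124651 m

124651 m


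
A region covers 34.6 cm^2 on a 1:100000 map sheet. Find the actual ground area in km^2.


ground_area = 34.6 * (100000/100)^2 = 34600000.0 m^2 = 34.6 km^2

34.6 km^2


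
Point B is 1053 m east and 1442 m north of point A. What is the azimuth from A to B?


az = atan2(1053, 1442) = 36.1 deg
adjusted to 0-360: 36.1 degrees

36.1 degrees


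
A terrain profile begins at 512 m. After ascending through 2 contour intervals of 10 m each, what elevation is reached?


elevation = 512 + 2 * 10 = 532 m

532 m


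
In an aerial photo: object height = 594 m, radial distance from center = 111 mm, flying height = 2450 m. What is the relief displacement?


d = h * r / H = 594 * 111 / 2450 = 26.91 mm

26.91 mm


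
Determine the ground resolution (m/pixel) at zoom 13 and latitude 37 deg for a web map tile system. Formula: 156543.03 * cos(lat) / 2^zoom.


res = 156543.03 * cos(37) / 2^13 = 156543.03 * 0.79863551 / 8192 = 15.26 m/pixel

15.26 m/pixel


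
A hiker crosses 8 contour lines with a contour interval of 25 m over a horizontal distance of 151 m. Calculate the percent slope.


elevation change = 8 * 25 = 200 m
slope = 200 / 151 * 100 = 132.5%

132.5%


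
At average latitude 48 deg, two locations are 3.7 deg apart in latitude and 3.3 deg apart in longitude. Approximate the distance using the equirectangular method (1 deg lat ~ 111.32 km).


dlat_km = 3.7 * 111.32 = 411.884
dlon_km = 3.3 * 111.32 * cos(48) ≈ 245.809
dist = sqrt(411.884^2 + 245.809^2) ≈ 479.7 km

479.7 km


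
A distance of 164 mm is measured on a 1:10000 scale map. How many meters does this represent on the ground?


ground = 164 mm * 10000 / 1000 = 1640.0 m

1640.0 m


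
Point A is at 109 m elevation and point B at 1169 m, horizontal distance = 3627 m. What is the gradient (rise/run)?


gradient = (1169 - 109) / 3627 = 1060 / 3627 = 0.2923

0.2923


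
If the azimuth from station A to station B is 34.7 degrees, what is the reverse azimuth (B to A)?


back azimuth = (34.7 + 180) mod 360 = 214.7 degrees

214.7 degrees


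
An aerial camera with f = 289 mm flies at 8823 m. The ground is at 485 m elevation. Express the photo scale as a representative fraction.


scale = f / (H - h) = 289 mm / 8338 m = 289 / 8338000 = 1:28851

1:28851


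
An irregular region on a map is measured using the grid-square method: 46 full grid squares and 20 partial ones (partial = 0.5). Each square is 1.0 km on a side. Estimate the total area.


effective squares = 46 + 20 * 0.5 = 56.0
area = 56.0 * 1.0 = 56.0 km^2

56.0 km^2


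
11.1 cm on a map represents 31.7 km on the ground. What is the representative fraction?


ground = 31.7 km = 3170000 cm; RF denominator = ground / map = 3170000 / 11.1 ≈ 285586; RF = 1:285586

1:285586


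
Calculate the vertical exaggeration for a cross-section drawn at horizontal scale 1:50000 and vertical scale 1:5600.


VE = horizontal_scale / vertical_scale = 50000 / 5600 ≈ 8.9

8.9x


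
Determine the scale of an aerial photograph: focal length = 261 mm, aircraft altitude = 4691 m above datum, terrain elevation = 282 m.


scale = f / (H - h) = 261 mm / 4409 m = 261 / 4409000 = 1:16893

1:16893


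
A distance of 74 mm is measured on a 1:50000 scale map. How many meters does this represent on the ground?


ground = 74 mm * 50000 / 1000 = 3700.0 m

3700.0 m


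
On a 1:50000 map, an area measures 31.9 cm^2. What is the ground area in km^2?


ground_area = 31.9 * (50000/100)^2 = 7975000.0 m^2 = 7.975 km^2

7.975 km^2


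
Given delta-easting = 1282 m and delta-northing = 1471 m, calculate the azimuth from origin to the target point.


az = atan2(1282, 1471) = 41.1 deg
adjusted to 0-360: 41.1 degrees

41.1 degrees


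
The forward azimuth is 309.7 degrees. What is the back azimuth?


back azimuth = (309.7 + 180) mod 360 = 129.7 degrees

129.7 degrees


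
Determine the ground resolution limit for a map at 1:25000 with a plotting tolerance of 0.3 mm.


ground = 0.3 mm * 25000 / 1000 = 7.5 m

7.5 m


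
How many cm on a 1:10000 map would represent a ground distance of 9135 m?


map_cm = 9135 * 100 / 10000 = 91.35 cm

91.35 cm


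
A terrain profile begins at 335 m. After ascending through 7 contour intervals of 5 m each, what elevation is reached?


elevation = 335 + 7 * 5 = 370 m

370 m


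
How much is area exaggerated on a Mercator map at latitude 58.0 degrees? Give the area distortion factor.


area_distortion = 1/cos^2(58.0) = 3.561

3.561


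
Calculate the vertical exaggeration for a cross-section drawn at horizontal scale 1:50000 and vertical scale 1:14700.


VE = horizontal_scale / vertical_scale = 50000 / 14700 ≈ 3.4

3.4x


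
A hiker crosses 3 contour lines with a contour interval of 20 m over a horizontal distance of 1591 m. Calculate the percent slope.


elevation change = 3 * 20 = 60 m
slope = 60 / 1591 * 100 = 3.8%

3.8%


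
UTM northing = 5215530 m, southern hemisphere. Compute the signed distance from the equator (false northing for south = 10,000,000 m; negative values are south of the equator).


For southern: actual = 5215530 - 10000000 = -4784470 m

-4784470 m


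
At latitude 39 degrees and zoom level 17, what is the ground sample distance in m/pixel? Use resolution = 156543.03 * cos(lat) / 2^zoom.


res = 156543.03 * cos(39) / 2^17 = 156543.03 * 0.77714596 / 131072 = 0.93 m/pixel

0.93 m/pixel


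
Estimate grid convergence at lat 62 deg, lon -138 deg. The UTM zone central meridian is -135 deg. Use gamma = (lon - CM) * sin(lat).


gamma = (-138 - -135) * sin(62) = -3 * 0.882948 = -2.649 degrees

-2.649 degrees


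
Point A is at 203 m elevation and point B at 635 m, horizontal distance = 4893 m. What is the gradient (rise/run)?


gradient = (635 - 203) / 4893 = 432 / 4893 = 0.0883

0.0883


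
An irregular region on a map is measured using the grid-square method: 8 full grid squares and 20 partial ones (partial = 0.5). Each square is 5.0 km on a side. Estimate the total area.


effective squares = 8 + 20 * 0.5 = 18.0
area = 18.0 * 25.0 = 450.0 km^2

450.0 km^2


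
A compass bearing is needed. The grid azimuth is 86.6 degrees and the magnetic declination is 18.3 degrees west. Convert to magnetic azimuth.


magnetic azimuth = grid azimuth - declination (east +ve)
mag_az = 86.6 - -18.3 = 104.9 degrees

104.9 degrees


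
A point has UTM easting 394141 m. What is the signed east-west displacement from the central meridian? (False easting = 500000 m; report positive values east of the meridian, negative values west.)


displacement = 394141 - 500000 = -105859 m

-105859 m


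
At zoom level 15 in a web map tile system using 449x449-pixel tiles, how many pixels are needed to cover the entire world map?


tiles per axis = 2^15 = 32768
total tiles = 32768^2 = 1073741824
pixels per axis = 32768 * 449 = 14712832
total pixels = 14712832^2 = 216467425460224

216467425460224 pixels


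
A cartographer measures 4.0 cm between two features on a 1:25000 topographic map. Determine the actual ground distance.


ground = 4.0 cm * 25000 / 100 = 1000.0 m = 1.0 km

1.0 km


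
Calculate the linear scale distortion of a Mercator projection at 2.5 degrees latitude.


SF = 1 / cos(2.5) = 1 / 0.999048 = 1.001

1.001


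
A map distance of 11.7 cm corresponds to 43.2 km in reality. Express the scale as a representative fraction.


ground = 43.2 km = 4320000 cm; RF denominator = ground / map = 4320000 / 11.7 ≈ 369231; RF = 1:369231

1:369231


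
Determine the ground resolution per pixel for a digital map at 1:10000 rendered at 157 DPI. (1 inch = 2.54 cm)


pixel_cm = 2.54 / 157 ≈ 0.016178 cm
ground = pixel_cm * 10000 / 100 = 2.54 * 10000 / (157 * 100) = 25400 / 15700 ≈ 1.62 m

1.62 m


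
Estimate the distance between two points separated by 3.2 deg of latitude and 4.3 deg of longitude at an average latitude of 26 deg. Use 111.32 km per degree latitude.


dlat_km = 3.2 * 111.32 = 356.224
dlon_km = 4.3 * 111.32 * cos(26) ≈ 430.231
dist = sqrt(356.224^2 + 430.231^2) ≈ 558.6 km

558.6 km


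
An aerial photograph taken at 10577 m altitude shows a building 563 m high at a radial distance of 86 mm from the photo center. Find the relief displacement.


d = h * r / H = 563 * 86 / 10577 = 4.58 mm

4.58 mm


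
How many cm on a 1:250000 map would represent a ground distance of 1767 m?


map_cm = 1767 * 100 / 250000 = 0.7068 cm ≈ 0.71 cm

0.71 cm


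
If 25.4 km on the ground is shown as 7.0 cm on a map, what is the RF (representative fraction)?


ground = 25.4 km = 2540000 cm; RF denominator = ground / map = 2540000 / 7.0 ≈ 362857; RF = 1:362857

1:362857


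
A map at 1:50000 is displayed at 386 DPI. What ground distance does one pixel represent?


pixel_cm = 2.54 / 386 ≈ 0.00658 cm
ground = pixel_cm * 50000 / 100 = 2.54 * 50000 / (386 * 100) = 127000 / 38600 ≈ 3.29 m

3.29 m


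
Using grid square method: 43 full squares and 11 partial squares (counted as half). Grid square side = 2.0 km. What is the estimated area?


effective squares = 43 + 11 * 0.5 = 48.5
area = 48.5 * 4.0 = 194.0 km^2

194.0 km^2


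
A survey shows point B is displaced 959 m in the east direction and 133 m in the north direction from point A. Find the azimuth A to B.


az = atan2(959, 133) = 82.1 deg
adjusted to 0-360: 82.1 degrees

82.1 degrees


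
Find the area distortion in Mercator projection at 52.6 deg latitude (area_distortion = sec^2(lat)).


area_distortion = 1/cos^2(52.6) = 2.711

2.711


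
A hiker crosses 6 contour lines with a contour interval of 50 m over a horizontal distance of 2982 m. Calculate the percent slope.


elevation change = 6 * 50 = 300 m
slope = 300 / 2982 * 100 = 10.1%

10.1%


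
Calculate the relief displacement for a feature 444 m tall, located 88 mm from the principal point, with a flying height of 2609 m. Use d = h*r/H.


d = h * r / H = 444 * 88 / 2609 = 14.98 mm

14.98 mm


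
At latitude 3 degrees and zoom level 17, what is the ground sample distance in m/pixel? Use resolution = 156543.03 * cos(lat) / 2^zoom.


res = 156543.03 * cos(3) / 2^17 = 156543.03 * 0.99862953 / 131072 = 1.19 m/pixel

1.19 m/pixel


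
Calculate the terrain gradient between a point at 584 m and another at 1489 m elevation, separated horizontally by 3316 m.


gradient = (1489 - 584) / 3316 = 905 / 3316 = 0.2729

0.2729


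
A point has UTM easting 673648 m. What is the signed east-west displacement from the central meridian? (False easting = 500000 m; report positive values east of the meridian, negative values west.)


displacement = 673648 - 500000 = 173648 m

173648 m


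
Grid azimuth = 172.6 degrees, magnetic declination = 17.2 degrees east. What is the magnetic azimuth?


magnetic azimuth = grid azimuth - declination (east +ve)
mag_az = 172.6 - 17.2 = 155.4 degrees

155.4 degrees


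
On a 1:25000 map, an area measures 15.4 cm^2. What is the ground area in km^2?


ground_area = 15.4 * (25000/100)^2 = 962500.0 m^2 = 0.9625 km^2 ≈ 0.963 km^2

0.963 km^2


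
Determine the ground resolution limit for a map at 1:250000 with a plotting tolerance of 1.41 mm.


ground = 1.41 mm * 250000 / 1000 = 352.5 m

352.5 m


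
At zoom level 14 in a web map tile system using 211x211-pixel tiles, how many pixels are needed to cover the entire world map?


tiles per axis = 2^14 = 16384
total tiles = 16384^2 = 268435456
pixels per axis = 16384 * 211 = 3457024
total pixels = 3457024^2 = 11951014936576

11951014936576 pixels


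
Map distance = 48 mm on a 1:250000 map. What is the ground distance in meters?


ground = 48 mm * 250000 / 1000 = 12000.0 m

12000.0 m


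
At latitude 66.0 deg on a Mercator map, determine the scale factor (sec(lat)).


SF = 1 / cos(66.0) = 1 / 0.406737 = 2.459

2.459


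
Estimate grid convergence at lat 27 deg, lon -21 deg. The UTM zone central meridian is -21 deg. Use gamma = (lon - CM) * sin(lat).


gamma = (-21 - -21) * sin(27) = 0 * 0.45399 = 0.0 degrees

0.0 degrees


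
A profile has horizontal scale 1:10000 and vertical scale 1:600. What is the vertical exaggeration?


VE = horizontal_scale / vertical_scale = 10000 / 600 ≈ 16.7

16.7x


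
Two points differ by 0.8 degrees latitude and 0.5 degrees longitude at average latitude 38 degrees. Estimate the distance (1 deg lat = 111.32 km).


dlat_km = 0.8 * 111.32 = 89.056
dlon_km = 0.5 * 111.32 * cos(38) ≈ 43.861
dist = sqrt(89.056^2 + 43.861^2) ≈ 99.3 km

99.3 km


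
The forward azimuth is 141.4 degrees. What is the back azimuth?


back azimuth = (141.4 + 180) mod 360 = 321.4 degrees

321.4 degrees


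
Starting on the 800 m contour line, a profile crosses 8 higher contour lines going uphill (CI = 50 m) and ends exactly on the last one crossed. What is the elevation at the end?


elevation = 800 + 8 * 50 = 1200 m

1200 m


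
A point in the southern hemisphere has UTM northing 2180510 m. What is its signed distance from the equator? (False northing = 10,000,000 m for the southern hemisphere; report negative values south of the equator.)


For southern: actual = 2180510 - 10000000 = -7819490 m

-7819490 m


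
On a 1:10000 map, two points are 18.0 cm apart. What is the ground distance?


ground = 18.0 cm * 10000 / 100 = 1800.0 m = 1.8 km

1.8 km


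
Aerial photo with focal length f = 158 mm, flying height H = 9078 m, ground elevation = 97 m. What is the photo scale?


scale = f / (H - h) = 158 mm / 8981 m = 158 / 8981000 = 1:56842

1:56842


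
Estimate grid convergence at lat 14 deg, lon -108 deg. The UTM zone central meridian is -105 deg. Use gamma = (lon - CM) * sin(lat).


gamma = (-108 - -105) * sin(14) = -3 * 0.241922 = -0.726 degrees

-0.726 degrees


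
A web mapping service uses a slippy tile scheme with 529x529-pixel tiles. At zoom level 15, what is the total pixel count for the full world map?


tiles per axis = 2^15 = 32768
total tiles = 32768^2 = 1073741824
pixels per axis = 32768 * 529 = 17334272
total pixels = 17334272^2 = 300476985769984

300476985769984 pixels


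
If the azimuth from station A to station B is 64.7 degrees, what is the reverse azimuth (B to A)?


back azimuth = (64.7 + 180) mod 360 = 244.7 degrees

244.7 degrees


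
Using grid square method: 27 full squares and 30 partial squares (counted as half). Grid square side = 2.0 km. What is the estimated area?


effective squares = 27 + 30 * 0.5 = 42.0
area = 42.0 * 4.0 = 168.0 km^2

168.0 km^2


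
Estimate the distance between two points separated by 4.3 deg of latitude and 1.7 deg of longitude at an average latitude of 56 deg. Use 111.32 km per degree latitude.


dlat_km = 4.3 * 111.32 = 478.676
dlon_km = 1.7 * 111.32 * cos(56) ≈ 105.824
dist = sqrt(478.676^2 + 105.824^2) ≈ 490.2 km

490.2 km


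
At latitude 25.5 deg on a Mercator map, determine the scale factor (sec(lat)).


SF = 1 / cos(25.5) = 1 / 0.902585 = 1.108

1.108


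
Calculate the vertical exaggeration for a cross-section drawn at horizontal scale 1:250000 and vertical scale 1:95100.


VE = horizontal_scale / vertical_scale = 250000 / 95100 ≈ 2.6

2.6x


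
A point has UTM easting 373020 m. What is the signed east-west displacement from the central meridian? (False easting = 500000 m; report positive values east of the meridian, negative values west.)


displacement = 373020 - 500000 = -126980 m

-126980 m


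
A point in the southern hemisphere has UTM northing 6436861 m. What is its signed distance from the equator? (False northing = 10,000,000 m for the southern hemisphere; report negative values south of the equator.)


For southern: actual = 6436861 - 10000000 = -3563139 m

-3563139 m


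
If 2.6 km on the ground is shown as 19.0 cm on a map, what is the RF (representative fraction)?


ground = 2.6 km = 260000 cm; RF denominator = ground / map = 260000 / 19.0 ≈ 13684; RF = 1:13684

1:13684


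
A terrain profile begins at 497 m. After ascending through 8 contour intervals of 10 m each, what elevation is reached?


elevation = 497 + 8 * 10 = 577 m

577 m


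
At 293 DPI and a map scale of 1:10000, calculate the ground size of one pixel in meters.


pixel_cm = 2.54 / 293 ≈ 0.008669 cm
ground = pixel_cm * 10000 / 100 = 2.54 * 10000 / (293 * 100) = 25400 / 29300 ≈ 0.87 m

0.87 m


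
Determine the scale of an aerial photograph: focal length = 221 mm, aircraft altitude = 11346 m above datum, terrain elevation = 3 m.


scale = f / (H - h) = 221 mm / 11343 m = 221 / 11343000 = 1:51326

1:51326


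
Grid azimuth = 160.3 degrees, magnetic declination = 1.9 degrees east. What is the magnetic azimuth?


magnetic azimuth = grid azimuth - declination (east +ve)
mag_az = 160.3 - 1.9 = 158.4 degrees

158.4 degrees


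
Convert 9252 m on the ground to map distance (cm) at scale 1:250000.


map_cm = 9252 * 100 / 250000 = 3.7008 cm ≈ 3.7 cm

3.7 cm


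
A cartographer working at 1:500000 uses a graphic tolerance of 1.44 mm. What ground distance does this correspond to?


ground = 1.44 mm * 500000 / 1000 = 720.0 m

720.0 m


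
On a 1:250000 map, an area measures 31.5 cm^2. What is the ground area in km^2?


ground_area = 31.5 * (250000/100)^2 = 196875000.0 m^2 = 196.875 km^2

196.875 km^2


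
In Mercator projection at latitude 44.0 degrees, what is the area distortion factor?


area_distortion = 1/cos^2(44.0) = 1.933

1.933


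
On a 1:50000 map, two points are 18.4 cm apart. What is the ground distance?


ground = 18.4 cm * 50000 / 100 = 9200.0 m = 9.2 km

9.2 km


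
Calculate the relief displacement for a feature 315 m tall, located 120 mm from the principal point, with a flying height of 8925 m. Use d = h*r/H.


d = h * r / H = 315 * 120 / 8925 = 4.24 mm

4.24 mm


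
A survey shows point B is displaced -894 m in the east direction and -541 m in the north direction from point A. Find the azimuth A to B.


az = atan2(-894, -541) = -121.2 deg
adjusted to 0-360: 238.8 degrees

238.8 degrees
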